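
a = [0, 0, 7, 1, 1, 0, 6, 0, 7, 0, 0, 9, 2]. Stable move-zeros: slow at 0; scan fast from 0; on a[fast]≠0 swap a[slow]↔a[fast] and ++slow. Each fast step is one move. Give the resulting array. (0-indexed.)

slow=0 fast=0: a[fast]=0, fast++
slow=0 fast=1: a[fast]=0, fast++
slow=0 fast=2: a[fast]=7≠0 swap→a[0]=7, slow++,fast++
slow=1 fast=3: a[fast]=1≠0 swap→a[1]=1, slow++,fast++
slow=2 fast=4: a[fast]=1≠0 swap→a[2]=1, slow++,fast++
slow=3 fast=5: a[fast]=0, fast++
slow=3 fast=6: a[fast]=6≠0 swap→a[3]=6, slow++,fast++
slow=4 fast=7: a[fast]=0, fast++
slow=4 fast=8: a[fast]=7≠0 swap→a[4]=7, slow++,fast++
slow=5 fast=9: a[fast]=0, fast++
slow=5 fast=10: a[fast]=0, fast++
slow=5 fast=11: a[fast]=9≠0 swap→a[5]=9, slow++,fast++
slow=6 fast=12: a[fast]=2≠0 swap→a[6]=2, slow++,fast++

[7, 1, 1, 6, 7, 9, 2, 0, 0, 0, 0, 0, 0]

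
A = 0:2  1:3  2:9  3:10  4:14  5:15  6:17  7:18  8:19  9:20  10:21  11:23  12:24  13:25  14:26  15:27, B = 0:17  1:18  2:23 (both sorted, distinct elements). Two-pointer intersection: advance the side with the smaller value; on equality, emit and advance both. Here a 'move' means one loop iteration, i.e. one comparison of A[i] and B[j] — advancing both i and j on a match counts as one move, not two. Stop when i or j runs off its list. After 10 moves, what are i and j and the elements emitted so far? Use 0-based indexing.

i=10, j=2, emitted=[17, 18]

i=0 j=0: 2<17, i++
i=1 j=0: 3<17, i++
i=2 j=0: 9<17, i++
i=3 j=0: 10<17, i++
i=4 j=0: 14<17, i++
i=5 j=0: 15<17, i++
i=6 j=0: 17==17 emit, i++,j++
i=7 j=1: 18==18 emit, i++,j++
i=8 j=2: 19<23, i++
i=9 j=2: 20<23, i++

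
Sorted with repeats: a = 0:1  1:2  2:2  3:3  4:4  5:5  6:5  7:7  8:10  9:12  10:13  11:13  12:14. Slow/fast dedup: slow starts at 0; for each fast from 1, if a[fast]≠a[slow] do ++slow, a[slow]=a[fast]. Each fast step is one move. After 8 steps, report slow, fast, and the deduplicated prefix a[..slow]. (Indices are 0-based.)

slow=0 fast=1: a[fast]=2≠a[slow]=1 write a[1]=2, slow++,fast++
slow=1 fast=2: a[fast]=2=a[slow] dup, fast++
slow=1 fast=3: a[fast]=3≠a[slow]=2 write a[2]=3, slow++,fast++
slow=2 fast=4: a[fast]=4≠a[slow]=3 write a[3]=4, slow++,fast++
slow=3 fast=5: a[fast]=5≠a[slow]=4 write a[4]=5, slow++,fast++
slow=4 fast=6: a[fast]=5=a[slow] dup, fast++
slow=4 fast=7: a[fast]=7≠a[slow]=5 write a[5]=7, slow++,fast++
slow=5 fast=8: a[fast]=10≠a[slow]=7 write a[6]=10, slow++,fast++

slow=6, fast=9, prefix=[1, 2, 3, 4, 5, 7, 10]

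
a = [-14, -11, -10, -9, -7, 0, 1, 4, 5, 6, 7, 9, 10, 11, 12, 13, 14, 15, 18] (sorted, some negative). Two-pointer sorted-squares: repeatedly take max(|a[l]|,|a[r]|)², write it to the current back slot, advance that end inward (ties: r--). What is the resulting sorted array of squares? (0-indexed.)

l=0 r=18: |-14|<=|18| out[18]=324, r--
l=0 r=17: |-14|<=|15| out[17]=225, r--
l=0 r=16: |-14|<=|14| out[16]=196, r--
l=0 r=15: |-14|>|13| out[15]=196, l++
l=1 r=15: |-11|<=|13| out[14]=169, r--
l=1 r=14: |-11|<=|12| out[13]=144, r--
l=1 r=13: |-11|<=|11| out[12]=121, r--
l=1 r=12: |-11|>|10| out[11]=121, l++
l=2 r=12: |-10|<=|10| out[10]=100, r--
l=2 r=11: |-10|>|9| out[9]=100, l++
l=3 r=11: |-9|<=|9| out[8]=81, r--
l=3 r=10: |-9|>|7| out[7]=81, l++
l=4 r=10: |-7|<=|7| out[6]=49, r--
l=4 r=9: |-7|>|6| out[5]=49, l++
l=5 r=9: |0|<=|6| out[4]=36, r--
l=5 r=8: |0|<=|5| out[3]=25, r--
l=5 r=7: |0|<=|4| out[2]=16, r--
l=5 r=6: |0|<=|1| out[1]=1, r--
l=5 r=5: |0|<=|0| out[0]=0, r--

[0, 1, 16, 25, 36, 49, 49, 81, 81, 100, 100, 121, 121, 144, 169, 196, 196, 225, 324]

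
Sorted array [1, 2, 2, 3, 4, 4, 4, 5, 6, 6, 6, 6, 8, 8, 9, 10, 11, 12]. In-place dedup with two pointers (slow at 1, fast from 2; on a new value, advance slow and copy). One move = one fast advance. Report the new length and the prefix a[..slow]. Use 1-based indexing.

length 11; prefix = [1, 2, 3, 4, 5, 6, 8, 9, 10, 11, 12]

slow=1 fast=2: a[fast]=2≠a[slow]=1 write a[2]=2, slow++,fast++
slow=2 fast=3: a[fast]=2=a[slow] dup, fast++
slow=2 fast=4: a[fast]=3≠a[slow]=2 write a[3]=3, slow++,fast++
slow=3 fast=5: a[fast]=4≠a[slow]=3 write a[4]=4, slow++,fast++
slow=4 fast=6: a[fast]=4=a[slow] dup, fast++
slow=4 fast=7: a[fast]=4=a[slow] dup, fast++
slow=4 fast=8: a[fast]=5≠a[slow]=4 write a[5]=5, slow++,fast++
slow=5 fast=9: a[fast]=6≠a[slow]=5 write a[6]=6, slow++,fast++
slow=6 fast=10: a[fast]=6=a[slow] dup, fast++
slow=6 fast=11: a[fast]=6=a[slow] dup, fast++
slow=6 fast=12: a[fast]=6=a[slow] dup, fast++
slow=6 fast=13: a[fast]=8≠a[slow]=6 write a[7]=8, slow++,fast++
slow=7 fast=14: a[fast]=8=a[slow] dup, fast++
slow=7 fast=15: a[fast]=9≠a[slow]=8 write a[8]=9, slow++,fast++
slow=8 fast=16: a[fast]=10≠a[slow]=9 write a[9]=10, slow++,fast++
slow=9 fast=17: a[fast]=11≠a[slow]=10 write a[10]=11, slow++,fast++
slow=10 fast=18: a[fast]=12≠a[slow]=11 write a[11]=12, slow++,fast++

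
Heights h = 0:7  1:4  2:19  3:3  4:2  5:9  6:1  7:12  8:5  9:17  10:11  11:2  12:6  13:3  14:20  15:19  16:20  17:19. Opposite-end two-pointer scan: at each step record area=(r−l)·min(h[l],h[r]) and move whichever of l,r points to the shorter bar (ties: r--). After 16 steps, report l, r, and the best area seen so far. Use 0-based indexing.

l=14, r=15, best area=285

[0,17] min(7,19)*17=119 best=119 * → l++
[1,17] min(4,19)*16=64 best=119 → l++
[2,17] min(19,19)*15=285 best=285 * → r--
[2,16] min(19,20)*14=266 best=285 → l++
[3,16] min(3,20)*13=39 best=285 → l++
[4,16] min(2,20)*12=24 best=285 → l++
[5,16] min(9,20)*11=99 best=285 → l++
[6,16] min(1,20)*10=10 best=285 → l++
[7,16] min(12,20)*9=108 best=285 → l++
[8,16] min(5,20)*8=40 best=285 → l++
[9,16] min(17,20)*7=119 best=285 → l++
[10,16] min(11,20)*6=66 best=285 → l++
[11,16] min(2,20)*5=10 best=285 → l++
[12,16] min(6,20)*4=24 best=285 → l++
[13,16] min(3,20)*3=9 best=285 → l++
[14,16] min(20,20)*2=40 best=285 → r--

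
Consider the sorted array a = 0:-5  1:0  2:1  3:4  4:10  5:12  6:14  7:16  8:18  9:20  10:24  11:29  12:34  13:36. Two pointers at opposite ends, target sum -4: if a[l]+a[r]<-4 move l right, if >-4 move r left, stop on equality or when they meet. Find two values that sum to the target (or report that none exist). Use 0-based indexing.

l=0 r=13: -5+36=31 >-4, r--
l=0 r=12: -5+34=29 >-4, r--
l=0 r=11: -5+29=24 >-4, r--
l=0 r=10: -5+24=19 >-4, r--
l=0 r=9: -5+20=15 >-4, r--
l=0 r=8: -5+18=13 >-4, r--
l=0 r=7: -5+16=11 >-4, r--
l=0 r=6: -5+14=9 >-4, r--
l=0 r=5: -5+12=7 >-4, r--
l=0 r=4: -5+10=5 >-4, r--
l=0 r=3: -5+4=-1 >-4, r--
l=0 r=2: -5+1=-4, found

(-5, 1)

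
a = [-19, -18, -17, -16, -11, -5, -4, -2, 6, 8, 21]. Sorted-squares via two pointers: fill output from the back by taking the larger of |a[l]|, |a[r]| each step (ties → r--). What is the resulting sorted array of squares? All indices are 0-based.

[4, 16, 25, 36, 64, 121, 256, 289, 324, 361, 441]

[0,10] |-19|<=|21| out[10]=441 → r--
[0,9] |-19|>|8| out[9]=361 → l++
[1,9] |-18|>|8| out[8]=324 → l++
[2,9] |-17|>|8| out[7]=289 → l++
[3,9] |-16|>|8| out[6]=256 → l++
[4,9] |-11|>|8| out[5]=121 → l++
[5,9] |-5|<=|8| out[4]=64 → r--
[5,8] |-5|<=|6| out[3]=36 → r--
[5,7] |-5|>|-2| out[2]=25 → l++
[6,7] |-4|>|-2| out[1]=16 → l++
[7,7] |-2|<=|-2| out[0]=4 → r--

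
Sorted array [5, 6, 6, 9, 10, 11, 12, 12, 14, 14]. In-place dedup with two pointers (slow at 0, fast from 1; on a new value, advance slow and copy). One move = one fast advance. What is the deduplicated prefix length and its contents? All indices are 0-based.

(s=0,f=1) a[fast]=6≠a[slow]=5 write a[1]=6 → slow++,fast++
(s=1,f=2) a[fast]=6=a[slow] dup → fast++
(s=1,f=3) a[fast]=9≠a[slow]=6 write a[2]=9 → slow++,fast++
(s=2,f=4) a[fast]=10≠a[slow]=9 write a[3]=10 → slow++,fast++
(s=3,f=5) a[fast]=11≠a[slow]=10 write a[4]=11 → slow++,fast++
(s=4,f=6) a[fast]=12≠a[slow]=11 write a[5]=12 → slow++,fast++
(s=5,f=7) a[fast]=12=a[slow] dup → fast++
(s=5,f=8) a[fast]=14≠a[slow]=12 write a[6]=14 → slow++,fast++
(s=6,f=9) a[fast]=14=a[slow] dup → fast++

length 7; prefix = [5, 6, 9, 10, 11, 12, 14]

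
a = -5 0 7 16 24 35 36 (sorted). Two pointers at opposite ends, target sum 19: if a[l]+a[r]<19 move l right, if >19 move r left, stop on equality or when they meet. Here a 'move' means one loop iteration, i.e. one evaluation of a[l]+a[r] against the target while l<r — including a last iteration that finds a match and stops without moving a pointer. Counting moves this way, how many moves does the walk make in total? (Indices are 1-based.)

[1,7] -5+36=31 >19 → r--
[1,6] -5+35=30 >19 → r--
[1,5] -5+24=19 → found

3 moves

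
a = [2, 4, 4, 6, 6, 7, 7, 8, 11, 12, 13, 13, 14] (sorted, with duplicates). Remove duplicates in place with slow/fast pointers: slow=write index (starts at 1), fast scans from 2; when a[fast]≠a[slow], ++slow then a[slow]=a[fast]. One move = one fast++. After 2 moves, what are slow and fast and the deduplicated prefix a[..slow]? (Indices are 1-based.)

slow=1 fast=2: a[fast]=4≠a[slow]=2 write a[2]=4, slow++,fast++
slow=2 fast=3: a[fast]=4=a[slow] dup, fast++

slow=2, fast=4, prefix=[2, 4]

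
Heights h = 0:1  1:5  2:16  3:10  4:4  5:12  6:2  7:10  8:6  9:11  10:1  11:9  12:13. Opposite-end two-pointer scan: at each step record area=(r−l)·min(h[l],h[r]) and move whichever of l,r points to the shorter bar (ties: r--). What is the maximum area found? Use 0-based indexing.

max area = 130

l=0 r=12: min(1,13)*12=12 best=12 *, l++
l=1 r=12: min(5,13)*11=55 best=55 *, l++
l=2 r=12: min(16,13)*10=130 best=130 *, r--
l=2 r=11: min(16,9)*9=81 best=130, r--
l=2 r=10: min(16,1)*8=8 best=130, r--
l=2 r=9: min(16,11)*7=77 best=130, r--
l=2 r=8: min(16,6)*6=36 best=130, r--
l=2 r=7: min(16,10)*5=50 best=130, r--
l=2 r=6: min(16,2)*4=8 best=130, r--
l=2 r=5: min(16,12)*3=36 best=130, r--
l=2 r=4: min(16,4)*2=8 best=130, r--
l=2 r=3: min(16,10)*1=10 best=130, r--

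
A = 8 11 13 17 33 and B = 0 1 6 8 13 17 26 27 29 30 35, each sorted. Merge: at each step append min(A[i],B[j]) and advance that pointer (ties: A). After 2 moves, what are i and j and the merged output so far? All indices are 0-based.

[i=0,j=0] A[i]=8>B[j]=0 take 0 → j++
[i=0,j=1] A[i]=8>B[j]=1 take 1 → j++

i=0, j=2, merged so far=[0, 1]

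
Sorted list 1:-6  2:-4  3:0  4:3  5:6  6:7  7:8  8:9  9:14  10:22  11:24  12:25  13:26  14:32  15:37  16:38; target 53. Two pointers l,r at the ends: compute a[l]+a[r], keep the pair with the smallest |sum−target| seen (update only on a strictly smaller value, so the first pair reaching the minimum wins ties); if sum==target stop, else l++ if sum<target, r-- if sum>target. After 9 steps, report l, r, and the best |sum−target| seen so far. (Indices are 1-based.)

l=10, r=16, best |Δ|=1

l=1 r=16: -6+38=32 d=21 *, l++
l=2 r=16: -4+38=34 d=19 *, l++
l=3 r=16: 0+38=38 d=15 *, l++
l=4 r=16: 3+38=41 d=12 *, l++
l=5 r=16: 6+38=44 d=9 *, l++
l=6 r=16: 7+38=45 d=8 *, l++
l=7 r=16: 8+38=46 d=7 *, l++
l=8 r=16: 9+38=47 d=6 *, l++
l=9 r=16: 14+38=52 d=1 *, l++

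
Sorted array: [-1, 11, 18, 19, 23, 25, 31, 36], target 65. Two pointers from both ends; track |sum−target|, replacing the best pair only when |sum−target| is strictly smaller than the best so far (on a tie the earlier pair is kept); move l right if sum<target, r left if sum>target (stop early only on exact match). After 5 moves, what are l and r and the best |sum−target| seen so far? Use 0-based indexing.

l=5, r=7, best |Δ|=6

l=0 r=7: -1+36=35 d=30 *, l++
l=1 r=7: 11+36=47 d=18 *, l++
l=2 r=7: 18+36=54 d=11 *, l++
l=3 r=7: 19+36=55 d=10 *, l++
l=4 r=7: 23+36=59 d=6 *, l++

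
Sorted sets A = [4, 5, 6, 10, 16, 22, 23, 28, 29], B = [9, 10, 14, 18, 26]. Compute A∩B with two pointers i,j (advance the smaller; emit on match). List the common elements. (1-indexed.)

intersection = [10]

[i=1,j=1] 4<9 → i++
[i=2,j=1] 5<9 → i++
[i=3,j=1] 6<9 → i++
[i=4,j=1] 10>9 → j++
[i=4,j=2] 10==10 emit → i++,j++
[i=5,j=3] 16>14 → j++
[i=5,j=4] 16<18 → i++
[i=6,j=4] 22>18 → j++
[i=6,j=5] 22<26 → i++
[i=7,j=5] 23<26 → i++
[i=8,j=5] 28>26 → j++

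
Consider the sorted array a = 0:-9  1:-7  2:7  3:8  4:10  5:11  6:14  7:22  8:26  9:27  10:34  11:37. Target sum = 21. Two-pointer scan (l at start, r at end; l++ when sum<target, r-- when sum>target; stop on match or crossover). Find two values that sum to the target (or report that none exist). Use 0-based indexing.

(7, 14)

[0,11] -9+37=28 >21 → r--
[0,10] -9+34=25 >21 → r--
[0,9] -9+27=18 <21 → l++
[1,9] -7+27=20 <21 → l++
[2,9] 7+27=34 >21 → r--
[2,8] 7+26=33 >21 → r--
[2,7] 7+22=29 >21 → r--
[2,6] 7+14=21 → found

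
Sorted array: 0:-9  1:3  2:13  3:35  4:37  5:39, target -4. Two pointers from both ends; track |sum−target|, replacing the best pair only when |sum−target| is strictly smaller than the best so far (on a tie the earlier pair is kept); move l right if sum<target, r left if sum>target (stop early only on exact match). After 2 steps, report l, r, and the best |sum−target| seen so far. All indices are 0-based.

[0,5] -9+39=30 d=34 * → r--
[0,4] -9+37=28 d=32 * → r--

l=0, r=3, best |Δ|=32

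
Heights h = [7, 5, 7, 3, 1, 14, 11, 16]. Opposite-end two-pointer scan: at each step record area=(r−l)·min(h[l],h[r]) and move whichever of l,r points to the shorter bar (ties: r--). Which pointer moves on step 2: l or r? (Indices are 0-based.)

[0,7] min(7,16)*7=49 best=49 * → l++
[1,7] min(5,16)*6=30 best=49 → l++

l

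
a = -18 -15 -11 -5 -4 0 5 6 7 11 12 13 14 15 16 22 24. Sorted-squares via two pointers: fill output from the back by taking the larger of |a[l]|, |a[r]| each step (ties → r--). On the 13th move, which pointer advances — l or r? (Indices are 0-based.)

r

l=0 r=16: |-18|<=|24| out[16]=576, r--
l=0 r=15: |-18|<=|22| out[15]=484, r--
l=0 r=14: |-18|>|16| out[14]=324, l++
l=1 r=14: |-15|<=|16| out[13]=256, r--
l=1 r=13: |-15|<=|15| out[12]=225, r--
l=1 r=12: |-15|>|14| out[11]=225, l++
l=2 r=12: |-11|<=|14| out[10]=196, r--
l=2 r=11: |-11|<=|13| out[9]=169, r--
l=2 r=10: |-11|<=|12| out[8]=144, r--
l=2 r=9: |-11|<=|11| out[7]=121, r--
l=2 r=8: |-11|>|7| out[6]=121, l++
l=3 r=8: |-5|<=|7| out[5]=49, r--
l=3 r=7: |-5|<=|6| out[4]=36, r--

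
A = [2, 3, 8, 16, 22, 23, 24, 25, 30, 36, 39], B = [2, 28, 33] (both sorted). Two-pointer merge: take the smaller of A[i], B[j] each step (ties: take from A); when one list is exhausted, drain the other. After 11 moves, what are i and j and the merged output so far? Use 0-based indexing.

i=0 j=0: A[i]=2<=B[j]=2 take 2, i++
i=1 j=0: A[i]=3>B[j]=2 take 2, j++
i=1 j=1: A[i]=3<=B[j]=28 take 3, i++
i=2 j=1: A[i]=8<=B[j]=28 take 8, i++
i=3 j=1: A[i]=16<=B[j]=28 take 16, i++
i=4 j=1: A[i]=22<=B[j]=28 take 22, i++
i=5 j=1: A[i]=23<=B[j]=28 take 23, i++
i=6 j=1: A[i]=24<=B[j]=28 take 24, i++
i=7 j=1: A[i]=25<=B[j]=28 take 25, i++
i=8 j=1: A[i]=30>B[j]=28 take 28, j++
i=8 j=2: A[i]=30<=B[j]=33 take 30, i++

i=9, j=2, merged so far=[2, 2, 3, 8, 16, 22, 23, 24, 25, 28, 30]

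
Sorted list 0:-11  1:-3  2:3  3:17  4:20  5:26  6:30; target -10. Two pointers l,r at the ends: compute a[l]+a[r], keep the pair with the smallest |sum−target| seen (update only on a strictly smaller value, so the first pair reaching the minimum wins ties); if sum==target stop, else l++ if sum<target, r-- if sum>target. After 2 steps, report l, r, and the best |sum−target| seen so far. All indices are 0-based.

l=0, r=4, best |Δ|=25

l=0 r=6: -11+30=19 d=29 *, r--
l=0 r=5: -11+26=15 d=25 *, r--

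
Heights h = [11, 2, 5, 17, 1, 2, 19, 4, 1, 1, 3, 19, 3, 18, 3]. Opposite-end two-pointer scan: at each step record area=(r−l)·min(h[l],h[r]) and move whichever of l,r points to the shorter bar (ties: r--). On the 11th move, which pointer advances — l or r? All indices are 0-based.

[0,14] min(11,3)*14=42 best=42 * → r--
[0,13] min(11,18)*13=143 best=143 * → l++
[1,13] min(2,18)*12=24 best=143 → l++
[2,13] min(5,18)*11=55 best=143 → l++
[3,13] min(17,18)*10=170 best=170 * → l++
[4,13] min(1,18)*9=9 best=170 → l++
[5,13] min(2,18)*8=16 best=170 → l++
[6,13] min(19,18)*7=126 best=170 → r--
[6,12] min(19,3)*6=18 best=170 → r--
[6,11] min(19,19)*5=95 best=170 → r--
[6,10] min(19,3)*4=12 best=170 → r--

r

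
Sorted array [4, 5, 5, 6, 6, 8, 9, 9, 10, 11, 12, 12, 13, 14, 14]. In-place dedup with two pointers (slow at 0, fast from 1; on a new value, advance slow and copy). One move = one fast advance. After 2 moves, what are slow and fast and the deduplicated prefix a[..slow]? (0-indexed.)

slow=0 fast=1: a[fast]=5≠a[slow]=4 write a[1]=5, slow++,fast++
slow=1 fast=2: a[fast]=5=a[slow] dup, fast++

slow=1, fast=3, prefix=[4, 5]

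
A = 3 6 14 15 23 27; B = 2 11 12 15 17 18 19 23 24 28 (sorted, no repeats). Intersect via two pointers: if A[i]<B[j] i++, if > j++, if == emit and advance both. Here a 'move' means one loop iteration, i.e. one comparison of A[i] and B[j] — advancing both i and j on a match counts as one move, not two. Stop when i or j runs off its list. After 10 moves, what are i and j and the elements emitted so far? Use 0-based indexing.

i=4, j=7, emitted=[15]

i=0 j=0: 3>2, j++
i=0 j=1: 3<11, i++
i=1 j=1: 6<11, i++
i=2 j=1: 14>11, j++
i=2 j=2: 14>12, j++
i=2 j=3: 14<15, i++
i=3 j=3: 15==15 emit, i++,j++
i=4 j=4: 23>17, j++
i=4 j=5: 23>18, j++
i=4 j=6: 23>19, j++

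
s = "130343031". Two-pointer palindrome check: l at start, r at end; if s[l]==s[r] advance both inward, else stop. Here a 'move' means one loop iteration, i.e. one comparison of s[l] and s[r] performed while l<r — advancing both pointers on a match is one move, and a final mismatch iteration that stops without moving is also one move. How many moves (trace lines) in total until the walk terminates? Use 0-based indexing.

[0,8] '1'=='1' → l++,r--
[1,7] '3'=='3' → l++,r--
[2,6] '0'=='0' → l++,r--
[3,5] '3'=='3' → l++,r--

4 moves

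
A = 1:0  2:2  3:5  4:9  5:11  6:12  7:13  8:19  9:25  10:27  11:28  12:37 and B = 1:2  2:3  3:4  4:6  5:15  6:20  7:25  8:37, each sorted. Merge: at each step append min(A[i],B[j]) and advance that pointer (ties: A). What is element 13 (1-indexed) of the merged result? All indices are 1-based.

merged[13] = 19

i=1 j=1: A[i]=0<=B[j]=2 take 0, i++
i=2 j=1: A[i]=2<=B[j]=2 take 2, i++
i=3 j=1: A[i]=5>B[j]=2 take 2, j++
i=3 j=2: A[i]=5>B[j]=3 take 3, j++
i=3 j=3: A[i]=5>B[j]=4 take 4, j++
i=3 j=4: A[i]=5<=B[j]=6 take 5, i++
i=4 j=4: A[i]=9>B[j]=6 take 6, j++
i=4 j=5: A[i]=9<=B[j]=15 take 9, i++
i=5 j=5: A[i]=11<=B[j]=15 take 11, i++
i=6 j=5: A[i]=12<=B[j]=15 take 12, i++
i=7 j=5: A[i]=13<=B[j]=15 take 13, i++
i=8 j=5: A[i]=19>B[j]=15 take 15, j++
i=8 j=6: A[i]=19<=B[j]=20 take 19, i++
i=9 j=6: A[i]=25>B[j]=20 take 20, j++
i=9 j=7: A[i]=25<=B[j]=25 take 25, i++
i=10 j=7: A[i]=27>B[j]=25 take 25, j++
i=10 j=8: A[i]=27<=B[j]=37 take 27, i++
i=11 j=8: A[i]=28<=B[j]=37 take 28, i++
i=12 j=8: A[i]=37<=B[j]=37 take 37, i++
i=13 j=8: A done, take B[j]=37, j++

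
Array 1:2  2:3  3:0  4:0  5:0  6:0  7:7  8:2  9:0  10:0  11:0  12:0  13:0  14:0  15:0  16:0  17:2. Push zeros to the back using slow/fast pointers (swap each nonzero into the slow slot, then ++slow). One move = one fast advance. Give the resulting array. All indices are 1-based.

[2, 3, 7, 2, 2, 0, 0, 0, 0, 0, 0, 0, 0, 0, 0, 0, 0]

(s=1,f=1) a[fast]=2≠0 swap→a[1]=2 → slow++,fast++
(s=2,f=2) a[fast]=3≠0 swap→a[2]=3 → slow++,fast++
(s=3,f=3) a[fast]=0 → fast++
(s=3,f=4) a[fast]=0 → fast++
(s=3,f=5) a[fast]=0 → fast++
(s=3,f=6) a[fast]=0 → fast++
(s=3,f=7) a[fast]=7≠0 swap→a[3]=7 → slow++,fast++
(s=4,f=8) a[fast]=2≠0 swap→a[4]=2 → slow++,fast++
(s=5,f=9) a[fast]=0 → fast++
(s=5,f=10) a[fast]=0 → fast++
(s=5,f=11) a[fast]=0 → fast++
(s=5,f=12) a[fast]=0 → fast++
(s=5,f=13) a[fast]=0 → fast++
(s=5,f=14) a[fast]=0 → fast++
(s=5,f=15) a[fast]=0 → fast++
(s=5,f=16) a[fast]=0 → fast++
(s=5,f=17) a[fast]=2≠0 swap→a[5]=2 → slow++,fast++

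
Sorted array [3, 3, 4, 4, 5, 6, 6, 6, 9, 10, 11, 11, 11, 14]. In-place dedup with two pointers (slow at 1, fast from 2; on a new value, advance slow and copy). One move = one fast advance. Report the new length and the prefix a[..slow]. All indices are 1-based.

(s=1,f=2) a[fast]=3=a[slow] dup → fast++
(s=1,f=3) a[fast]=4≠a[slow]=3 write a[2]=4 → slow++,fast++
(s=2,f=4) a[fast]=4=a[slow] dup → fast++
(s=2,f=5) a[fast]=5≠a[slow]=4 write a[3]=5 → slow++,fast++
(s=3,f=6) a[fast]=6≠a[slow]=5 write a[4]=6 → slow++,fast++
(s=4,f=7) a[fast]=6=a[slow] dup → fast++
(s=4,f=8) a[fast]=6=a[slow] dup → fast++
(s=4,f=9) a[fast]=9≠a[slow]=6 write a[5]=9 → slow++,fast++
(s=5,f=10) a[fast]=10≠a[slow]=9 write a[6]=10 → slow++,fast++
(s=6,f=11) a[fast]=11≠a[slow]=10 write a[7]=11 → slow++,fast++
(s=7,f=12) a[fast]=11=a[slow] dup → fast++
(s=7,f=13) a[fast]=11=a[slow] dup → fast++
(s=7,f=14) a[fast]=14≠a[slow]=11 write a[8]=14 → slow++,fast++

length 8; prefix = [3, 4, 5, 6, 9, 10, 11, 14]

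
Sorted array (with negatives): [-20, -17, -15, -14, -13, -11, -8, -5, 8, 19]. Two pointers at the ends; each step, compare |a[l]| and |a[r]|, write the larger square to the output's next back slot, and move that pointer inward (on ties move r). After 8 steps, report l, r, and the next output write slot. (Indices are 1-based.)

l=7, r=8, next write slot=2

l=1 r=10: |-20|>|19| out[10]=400, l++
l=2 r=10: |-17|<=|19| out[9]=361, r--
l=2 r=9: |-17|>|8| out[8]=289, l++
l=3 r=9: |-15|>|8| out[7]=225, l++
l=4 r=9: |-14|>|8| out[6]=196, l++
l=5 r=9: |-13|>|8| out[5]=169, l++
l=6 r=9: |-11|>|8| out[4]=121, l++
l=7 r=9: |-8|<=|8| out[3]=64, r--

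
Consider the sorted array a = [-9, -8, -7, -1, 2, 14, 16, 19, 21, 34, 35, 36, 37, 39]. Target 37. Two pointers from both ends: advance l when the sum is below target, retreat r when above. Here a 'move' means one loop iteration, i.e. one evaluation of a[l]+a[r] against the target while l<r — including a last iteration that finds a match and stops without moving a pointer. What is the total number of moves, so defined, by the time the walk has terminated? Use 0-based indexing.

[0,13] -9+39=30 <37 → l++
[1,13] -8+39=31 <37 → l++
[2,13] -7+39=32 <37 → l++
[3,13] -1+39=38 >37 → r--
[3,12] -1+37=36 <37 → l++
[4,12] 2+37=39 >37 → r--
[4,11] 2+36=38 >37 → r--
[4,10] 2+35=37 → found

8 moves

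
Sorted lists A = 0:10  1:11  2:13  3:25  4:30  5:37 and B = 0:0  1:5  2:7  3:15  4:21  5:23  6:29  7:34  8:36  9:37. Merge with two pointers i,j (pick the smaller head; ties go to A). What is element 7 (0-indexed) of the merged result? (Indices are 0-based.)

i=0 j=0: A[i]=10>B[j]=0 take 0, j++
i=0 j=1: A[i]=10>B[j]=5 take 5, j++
i=0 j=2: A[i]=10>B[j]=7 take 7, j++
i=0 j=3: A[i]=10<=B[j]=15 take 10, i++
i=1 j=3: A[i]=11<=B[j]=15 take 11, i++
i=2 j=3: A[i]=13<=B[j]=15 take 13, i++
i=3 j=3: A[i]=25>B[j]=15 take 15, j++
i=3 j=4: A[i]=25>B[j]=21 take 21, j++
i=3 j=5: A[i]=25>B[j]=23 take 23, j++
i=3 j=6: A[i]=25<=B[j]=29 take 25, i++
i=4 j=6: A[i]=30>B[j]=29 take 29, j++
i=4 j=7: A[i]=30<=B[j]=34 take 30, i++
i=5 j=7: A[i]=37>B[j]=34 take 34, j++
i=5 j=8: A[i]=37>B[j]=36 take 36, j++
i=5 j=9: A[i]=37<=B[j]=37 take 37, i++
i=6 j=9: A done, take B[j]=37, j++

merged[7] = 21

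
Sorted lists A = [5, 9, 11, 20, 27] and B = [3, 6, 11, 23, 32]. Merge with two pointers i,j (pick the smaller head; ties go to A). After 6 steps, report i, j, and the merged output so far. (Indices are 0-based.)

i=3, j=3, merged so far=[3, 5, 6, 9, 11, 11]

[i=0,j=0] A[i]=5>B[j]=3 take 3 → j++
[i=0,j=1] A[i]=5<=B[j]=6 take 5 → i++
[i=1,j=1] A[i]=9>B[j]=6 take 6 → j++
[i=1,j=2] A[i]=9<=B[j]=11 take 9 → i++
[i=2,j=2] A[i]=11<=B[j]=11 take 11 → i++
[i=3,j=2] A[i]=20>B[j]=11 take 11 → j++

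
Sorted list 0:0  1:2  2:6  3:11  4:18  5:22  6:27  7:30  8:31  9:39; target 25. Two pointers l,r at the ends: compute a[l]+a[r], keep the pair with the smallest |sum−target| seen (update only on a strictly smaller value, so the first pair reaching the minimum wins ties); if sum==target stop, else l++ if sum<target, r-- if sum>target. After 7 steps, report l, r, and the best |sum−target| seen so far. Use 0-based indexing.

l=2, r=4, best |Δ|=1

l=0 r=9: 0+39=39 d=14 *, r--
l=0 r=8: 0+31=31 d=6 *, r--
l=0 r=7: 0+30=30 d=5 *, r--
l=0 r=6: 0+27=27 d=2 *, r--
l=0 r=5: 0+22=22 d=3, l++
l=1 r=5: 2+22=24 d=1 *, l++
l=2 r=5: 6+22=28 d=3, r--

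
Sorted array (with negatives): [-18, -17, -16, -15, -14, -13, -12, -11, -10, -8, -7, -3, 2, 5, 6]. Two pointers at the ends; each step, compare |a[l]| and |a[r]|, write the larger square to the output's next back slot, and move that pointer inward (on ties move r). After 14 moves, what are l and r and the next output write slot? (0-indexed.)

l=0 r=14: |-18|>|6| out[14]=324, l++
l=1 r=14: |-17|>|6| out[13]=289, l++
l=2 r=14: |-16|>|6| out[12]=256, l++
l=3 r=14: |-15|>|6| out[11]=225, l++
l=4 r=14: |-14|>|6| out[10]=196, l++
l=5 r=14: |-13|>|6| out[9]=169, l++
l=6 r=14: |-12|>|6| out[8]=144, l++
l=7 r=14: |-11|>|6| out[7]=121, l++
l=8 r=14: |-10|>|6| out[6]=100, l++
l=9 r=14: |-8|>|6| out[5]=64, l++
l=10 r=14: |-7|>|6| out[4]=49, l++
l=11 r=14: |-3|<=|6| out[3]=36, r--
l=11 r=13: |-3|<=|5| out[2]=25, r--
l=11 r=12: |-3|>|2| out[1]=9, l++

l=12, r=12, next write slot=0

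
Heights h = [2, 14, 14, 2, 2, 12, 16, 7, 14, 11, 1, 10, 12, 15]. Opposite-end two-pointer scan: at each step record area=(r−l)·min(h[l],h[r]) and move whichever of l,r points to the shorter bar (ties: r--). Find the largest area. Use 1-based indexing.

max area = 168

[1,14] min(2,15)*13=26 best=26 * → l++
[2,14] min(14,15)*12=168 best=168 * → l++
[3,14] min(14,15)*11=154 best=168 → l++
[4,14] min(2,15)*10=20 best=168 → l++
[5,14] min(2,15)*9=18 best=168 → l++
[6,14] min(12,15)*8=96 best=168 → l++
[7,14] min(16,15)*7=105 best=168 → r--
[7,13] min(16,12)*6=72 best=168 → r--
[7,12] min(16,10)*5=50 best=168 → r--
[7,11] min(16,1)*4=4 best=168 → r--
[7,10] min(16,11)*3=33 best=168 → r--
[7,9] min(16,14)*2=28 best=168 → r--
[7,8] min(16,7)*1=7 best=168 → r--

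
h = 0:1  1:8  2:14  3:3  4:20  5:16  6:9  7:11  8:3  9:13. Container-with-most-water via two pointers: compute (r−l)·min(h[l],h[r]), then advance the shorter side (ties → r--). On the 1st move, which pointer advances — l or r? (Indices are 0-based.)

[0,9] min(1,13)*9=9 best=9 * → l++

l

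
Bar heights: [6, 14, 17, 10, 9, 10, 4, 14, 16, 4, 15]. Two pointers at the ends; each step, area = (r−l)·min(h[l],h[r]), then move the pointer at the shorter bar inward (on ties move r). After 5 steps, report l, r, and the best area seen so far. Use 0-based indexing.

l=2, r=7, best area=126

[0,10] min(6,15)*10=60 best=60 * → l++
[1,10] min(14,15)*9=126 best=126 * → l++
[2,10] min(17,15)*8=120 best=126 → r--
[2,9] min(17,4)*7=28 best=126 → r--
[2,8] min(17,16)*6=96 best=126 → r--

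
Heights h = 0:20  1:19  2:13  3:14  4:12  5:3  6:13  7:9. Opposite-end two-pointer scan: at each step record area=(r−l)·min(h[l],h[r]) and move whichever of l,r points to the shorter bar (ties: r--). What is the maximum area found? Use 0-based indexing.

max area = 78

[0,7] min(20,9)*7=63 best=63 * → r--
[0,6] min(20,13)*6=78 best=78 * → r--
[0,5] min(20,3)*5=15 best=78 → r--
[0,4] min(20,12)*4=48 best=78 → r--
[0,3] min(20,14)*3=42 best=78 → r--
[0,2] min(20,13)*2=26 best=78 → r--
[0,1] min(20,19)*1=19 best=78 → r--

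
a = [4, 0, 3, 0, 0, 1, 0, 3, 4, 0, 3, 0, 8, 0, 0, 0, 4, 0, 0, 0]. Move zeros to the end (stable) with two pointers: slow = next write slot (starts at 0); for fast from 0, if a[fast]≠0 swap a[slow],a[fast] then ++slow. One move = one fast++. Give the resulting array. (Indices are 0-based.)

slow=0 fast=0: a[fast]=4≠0 swap→a[0]=4, slow++,fast++
slow=1 fast=1: a[fast]=0, fast++
slow=1 fast=2: a[fast]=3≠0 swap→a[1]=3, slow++,fast++
slow=2 fast=3: a[fast]=0, fast++
slow=2 fast=4: a[fast]=0, fast++
slow=2 fast=5: a[fast]=1≠0 swap→a[2]=1, slow++,fast++
slow=3 fast=6: a[fast]=0, fast++
slow=3 fast=7: a[fast]=3≠0 swap→a[3]=3, slow++,fast++
slow=4 fast=8: a[fast]=4≠0 swap→a[4]=4, slow++,fast++
slow=5 fast=9: a[fast]=0, fast++
slow=5 fast=10: a[fast]=3≠0 swap→a[5]=3, slow++,fast++
slow=6 fast=11: a[fast]=0, fast++
slow=6 fast=12: a[fast]=8≠0 swap→a[6]=8, slow++,fast++
slow=7 fast=13: a[fast]=0, fast++
slow=7 fast=14: a[fast]=0, fast++
slow=7 fast=15: a[fast]=0, fast++
slow=7 fast=16: a[fast]=4≠0 swap→a[7]=4, slow++,fast++
slow=8 fast=17: a[fast]=0, fast++
slow=8 fast=18: a[fast]=0, fast++
slow=8 fast=19: a[fast]=0, fast++

[4, 3, 1, 3, 4, 3, 8, 4, 0, 0, 0, 0, 0, 0, 0, 0, 0, 0, 0, 0]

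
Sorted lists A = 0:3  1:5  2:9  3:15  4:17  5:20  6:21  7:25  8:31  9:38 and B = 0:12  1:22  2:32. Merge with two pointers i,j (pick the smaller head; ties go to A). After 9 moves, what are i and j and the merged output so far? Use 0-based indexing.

i=0 j=0: A[i]=3<=B[j]=12 take 3, i++
i=1 j=0: A[i]=5<=B[j]=12 take 5, i++
i=2 j=0: A[i]=9<=B[j]=12 take 9, i++
i=3 j=0: A[i]=15>B[j]=12 take 12, j++
i=3 j=1: A[i]=15<=B[j]=22 take 15, i++
i=4 j=1: A[i]=17<=B[j]=22 take 17, i++
i=5 j=1: A[i]=20<=B[j]=22 take 20, i++
i=6 j=1: A[i]=21<=B[j]=22 take 21, i++
i=7 j=1: A[i]=25>B[j]=22 take 22, j++

i=7, j=2, merged so far=[3, 5, 9, 12, 15, 17, 20, 21, 22]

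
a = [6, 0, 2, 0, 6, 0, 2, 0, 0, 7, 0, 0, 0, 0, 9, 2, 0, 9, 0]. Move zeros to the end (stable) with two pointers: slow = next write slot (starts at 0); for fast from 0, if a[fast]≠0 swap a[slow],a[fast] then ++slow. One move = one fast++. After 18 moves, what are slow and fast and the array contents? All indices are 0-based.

slow=8, fast=18, a=[6, 2, 6, 2, 7, 9, 2, 9, 0, 0, 0, 0, 0, 0, 0, 0, 0, 0, 0]

(s=0,f=0) a[fast]=6≠0 swap→a[0]=6 → slow++,fast++
(s=1,f=1) a[fast]=0 → fast++
(s=1,f=2) a[fast]=2≠0 swap→a[1]=2 → slow++,fast++
(s=2,f=3) a[fast]=0 → fast++
(s=2,f=4) a[fast]=6≠0 swap→a[2]=6 → slow++,fast++
(s=3,f=5) a[fast]=0 → fast++
(s=3,f=6) a[fast]=2≠0 swap→a[3]=2 → slow++,fast++
(s=4,f=7) a[fast]=0 → fast++
(s=4,f=8) a[fast]=0 → fast++
(s=4,f=9) a[fast]=7≠0 swap→a[4]=7 → slow++,fast++
(s=5,f=10) a[fast]=0 → fast++
(s=5,f=11) a[fast]=0 → fast++
(s=5,f=12) a[fast]=0 → fast++
(s=5,f=13) a[fast]=0 → fast++
(s=5,f=14) a[fast]=9≠0 swap→a[5]=9 → slow++,fast++
(s=6,f=15) a[fast]=2≠0 swap→a[6]=2 → slow++,fast++
(s=7,f=16) a[fast]=0 → fast++
(s=7,f=17) a[fast]=9≠0 swap→a[7]=9 → slow++,fast++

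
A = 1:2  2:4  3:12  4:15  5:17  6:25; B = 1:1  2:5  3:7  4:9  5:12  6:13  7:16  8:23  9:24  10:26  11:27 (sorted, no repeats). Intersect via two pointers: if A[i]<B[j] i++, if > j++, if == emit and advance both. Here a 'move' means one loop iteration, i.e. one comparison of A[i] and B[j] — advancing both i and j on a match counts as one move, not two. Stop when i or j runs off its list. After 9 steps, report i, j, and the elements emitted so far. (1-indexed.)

[i=1,j=1] 2>1 → j++
[i=1,j=2] 2<5 → i++
[i=2,j=2] 4<5 → i++
[i=3,j=2] 12>5 → j++
[i=3,j=3] 12>7 → j++
[i=3,j=4] 12>9 → j++
[i=3,j=5] 12==12 emit → i++,j++
[i=4,j=6] 15>13 → j++
[i=4,j=7] 15<16 → i++

i=5, j=7, emitted=[12]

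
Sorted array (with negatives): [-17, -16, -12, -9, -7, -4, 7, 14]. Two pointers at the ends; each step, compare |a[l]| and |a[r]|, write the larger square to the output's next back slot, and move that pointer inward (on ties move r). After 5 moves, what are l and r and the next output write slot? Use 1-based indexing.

l=5, r=7, next write slot=3

l=1 r=8: |-17|>|14| out[8]=289, l++
l=2 r=8: |-16|>|14| out[7]=256, l++
l=3 r=8: |-12|<=|14| out[6]=196, r--
l=3 r=7: |-12|>|7| out[5]=144, l++
l=4 r=7: |-9|>|7| out[4]=81, l++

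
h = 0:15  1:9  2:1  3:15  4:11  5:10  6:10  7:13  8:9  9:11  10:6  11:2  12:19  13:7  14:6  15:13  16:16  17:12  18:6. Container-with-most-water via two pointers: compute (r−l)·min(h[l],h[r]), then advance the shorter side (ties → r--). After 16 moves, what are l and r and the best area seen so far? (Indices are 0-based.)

[0,18] min(15,6)*18=108 best=108 * → r--
[0,17] min(15,12)*17=204 best=204 * → r--
[0,16] min(15,16)*16=240 best=240 * → l++
[1,16] min(9,16)*15=135 best=240 → l++
[2,16] min(1,16)*14=14 best=240 → l++
[3,16] min(15,16)*13=195 best=240 → l++
[4,16] min(11,16)*12=132 best=240 → l++
[5,16] min(10,16)*11=110 best=240 → l++
[6,16] min(10,16)*10=100 best=240 → l++
[7,16] min(13,16)*9=117 best=240 → l++
[8,16] min(9,16)*8=72 best=240 → l++
[9,16] min(11,16)*7=77 best=240 → l++
[10,16] min(6,16)*6=36 best=240 → l++
[11,16] min(2,16)*5=10 best=240 → l++
[12,16] min(19,16)*4=64 best=240 → r--
[12,15] min(19,13)*3=39 best=240 → r--

l=12, r=14, best area=240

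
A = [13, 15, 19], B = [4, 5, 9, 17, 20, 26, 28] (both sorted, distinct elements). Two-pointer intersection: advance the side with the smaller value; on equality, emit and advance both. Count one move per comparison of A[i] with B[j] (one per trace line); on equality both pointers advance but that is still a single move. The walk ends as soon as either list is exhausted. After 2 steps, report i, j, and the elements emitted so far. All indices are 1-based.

i=1 j=1: 13>4, j++
i=1 j=2: 13>5, j++

i=1, j=3, emitted=[]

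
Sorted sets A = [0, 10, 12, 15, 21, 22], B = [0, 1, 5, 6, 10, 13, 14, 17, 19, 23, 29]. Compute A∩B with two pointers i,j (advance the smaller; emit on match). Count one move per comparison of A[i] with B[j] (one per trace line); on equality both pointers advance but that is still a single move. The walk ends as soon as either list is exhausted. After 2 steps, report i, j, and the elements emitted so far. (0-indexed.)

i=1, j=2, emitted=[0]

i=0 j=0: 0==0 emit, i++,j++
i=1 j=1: 10>1, j++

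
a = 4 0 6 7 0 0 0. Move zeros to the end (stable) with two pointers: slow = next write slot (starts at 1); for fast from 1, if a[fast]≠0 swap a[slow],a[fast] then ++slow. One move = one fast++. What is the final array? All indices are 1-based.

[4, 6, 7, 0, 0, 0, 0]

(s=1,f=1) a[fast]=4≠0 swap→a[1]=4 → slow++,fast++
(s=2,f=2) a[fast]=0 → fast++
(s=2,f=3) a[fast]=6≠0 swap→a[2]=6 → slow++,fast++
(s=3,f=4) a[fast]=7≠0 swap→a[3]=7 → slow++,fast++
(s=4,f=5) a[fast]=0 → fast++
(s=4,f=6) a[fast]=0 → fast++
(s=4,f=7) a[fast]=0 → fast++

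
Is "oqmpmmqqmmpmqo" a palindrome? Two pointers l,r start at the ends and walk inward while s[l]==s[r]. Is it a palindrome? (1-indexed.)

palindrome

[1,14] 'o'=='o' → l++,r--
[2,13] 'q'=='q' → l++,r--
[3,12] 'm'=='m' → l++,r--
[4,11] 'p'=='p' → l++,r--
[5,10] 'm'=='m' → l++,r--
[6,9] 'm'=='m' → l++,r--
[7,8] 'q'=='q' → l++,r--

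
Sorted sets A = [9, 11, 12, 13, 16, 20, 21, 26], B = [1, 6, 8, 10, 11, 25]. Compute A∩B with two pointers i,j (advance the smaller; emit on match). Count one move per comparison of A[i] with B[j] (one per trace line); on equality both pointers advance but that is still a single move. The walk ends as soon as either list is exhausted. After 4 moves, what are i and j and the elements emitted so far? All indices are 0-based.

i=0 j=0: 9>1, j++
i=0 j=1: 9>6, j++
i=0 j=2: 9>8, j++
i=0 j=3: 9<10, i++

i=1, j=3, emitted=[]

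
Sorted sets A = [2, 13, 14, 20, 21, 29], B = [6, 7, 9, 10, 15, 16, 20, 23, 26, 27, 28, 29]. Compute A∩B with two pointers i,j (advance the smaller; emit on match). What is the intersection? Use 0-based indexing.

[i=0,j=0] 2<6 → i++
[i=1,j=0] 13>6 → j++
[i=1,j=1] 13>7 → j++
[i=1,j=2] 13>9 → j++
[i=1,j=3] 13>10 → j++
[i=1,j=4] 13<15 → i++
[i=2,j=4] 14<15 → i++
[i=3,j=4] 20>15 → j++
[i=3,j=5] 20>16 → j++
[i=3,j=6] 20==20 emit → i++,j++
[i=4,j=7] 21<23 → i++
[i=5,j=7] 29>23 → j++
[i=5,j=8] 29>26 → j++
[i=5,j=9] 29>27 → j++
[i=5,j=10] 29>28 → j++
[i=5,j=11] 29==29 emit → i++,j++

intersection = [20, 29]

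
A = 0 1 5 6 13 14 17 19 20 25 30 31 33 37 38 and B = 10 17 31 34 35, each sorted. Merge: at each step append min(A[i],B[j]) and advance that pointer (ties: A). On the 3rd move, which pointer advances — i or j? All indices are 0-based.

[i=0,j=0] A[i]=0<=B[j]=10 take 0 → i++
[i=1,j=0] A[i]=1<=B[j]=10 take 1 → i++
[i=2,j=0] A[i]=5<=B[j]=10 take 5 → i++

i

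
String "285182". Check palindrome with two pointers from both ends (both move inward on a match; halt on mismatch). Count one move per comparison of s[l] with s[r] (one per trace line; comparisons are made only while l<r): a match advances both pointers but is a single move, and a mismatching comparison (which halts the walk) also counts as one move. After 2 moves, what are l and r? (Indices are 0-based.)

[0,5] '2'=='2' → l++,r--
[1,4] '8'=='8' → l++,r--

l=2, r=3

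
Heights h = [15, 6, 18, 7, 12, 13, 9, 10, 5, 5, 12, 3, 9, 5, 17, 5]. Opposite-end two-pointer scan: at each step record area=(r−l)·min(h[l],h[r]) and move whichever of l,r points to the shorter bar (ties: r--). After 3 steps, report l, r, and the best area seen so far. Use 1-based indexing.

l=3, r=15, best area=210

[1,16] min(15,5)*15=75 best=75 * → r--
[1,15] min(15,17)*14=210 best=210 * → l++
[2,15] min(6,17)*13=78 best=210 → l++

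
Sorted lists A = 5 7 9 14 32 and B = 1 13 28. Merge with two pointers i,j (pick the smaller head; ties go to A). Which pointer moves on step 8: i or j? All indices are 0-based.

i=0 j=0: A[i]=5>B[j]=1 take 1, j++
i=0 j=1: A[i]=5<=B[j]=13 take 5, i++
i=1 j=1: A[i]=7<=B[j]=13 take 7, i++
i=2 j=1: A[i]=9<=B[j]=13 take 9, i++
i=3 j=1: A[i]=14>B[j]=13 take 13, j++
i=3 j=2: A[i]=14<=B[j]=28 take 14, i++
i=4 j=2: A[i]=32>B[j]=28 take 28, j++
i=4 j=3: B done, take A[i]=32, i++

i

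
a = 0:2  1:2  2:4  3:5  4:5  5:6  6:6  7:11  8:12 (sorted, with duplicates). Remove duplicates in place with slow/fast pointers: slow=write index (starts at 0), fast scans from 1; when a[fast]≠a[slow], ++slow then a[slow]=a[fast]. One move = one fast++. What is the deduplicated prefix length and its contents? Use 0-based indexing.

(s=0,f=1) a[fast]=2=a[slow] dup → fast++
(s=0,f=2) a[fast]=4≠a[slow]=2 write a[1]=4 → slow++,fast++
(s=1,f=3) a[fast]=5≠a[slow]=4 write a[2]=5 → slow++,fast++
(s=2,f=4) a[fast]=5=a[slow] dup → fast++
(s=2,f=5) a[fast]=6≠a[slow]=5 write a[3]=6 → slow++,fast++
(s=3,f=6) a[fast]=6=a[slow] dup → fast++
(s=3,f=7) a[fast]=11≠a[slow]=6 write a[4]=11 → slow++,fast++
(s=4,f=8) a[fast]=12≠a[slow]=11 write a[5]=12 → slow++,fast++

length 6; prefix = [2, 4, 5, 6, 11, 12]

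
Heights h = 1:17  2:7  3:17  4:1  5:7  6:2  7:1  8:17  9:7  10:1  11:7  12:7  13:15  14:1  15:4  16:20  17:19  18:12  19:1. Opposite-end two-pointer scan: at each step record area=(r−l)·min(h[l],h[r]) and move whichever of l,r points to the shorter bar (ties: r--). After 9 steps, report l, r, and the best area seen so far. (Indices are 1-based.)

l=1 r=19: min(17,1)*18=18 best=18 *, r--
l=1 r=18: min(17,12)*17=204 best=204 *, r--
l=1 r=17: min(17,19)*16=272 best=272 *, l++
l=2 r=17: min(7,19)*15=105 best=272, l++
l=3 r=17: min(17,19)*14=238 best=272, l++
l=4 r=17: min(1,19)*13=13 best=272, l++
l=5 r=17: min(7,19)*12=84 best=272, l++
l=6 r=17: min(2,19)*11=22 best=272, l++
l=7 r=17: min(1,19)*10=10 best=272, l++

l=8, r=17, best area=272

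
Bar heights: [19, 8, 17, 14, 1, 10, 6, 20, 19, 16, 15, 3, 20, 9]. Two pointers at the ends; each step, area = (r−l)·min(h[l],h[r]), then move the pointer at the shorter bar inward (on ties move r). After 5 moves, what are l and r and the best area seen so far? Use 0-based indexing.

l=4, r=12, best area=228

l=0 r=13: min(19,9)*13=117 best=117 *, r--
l=0 r=12: min(19,20)*12=228 best=228 *, l++
l=1 r=12: min(8,20)*11=88 best=228, l++
l=2 r=12: min(17,20)*10=170 best=228, l++
l=3 r=12: min(14,20)*9=126 best=228, l++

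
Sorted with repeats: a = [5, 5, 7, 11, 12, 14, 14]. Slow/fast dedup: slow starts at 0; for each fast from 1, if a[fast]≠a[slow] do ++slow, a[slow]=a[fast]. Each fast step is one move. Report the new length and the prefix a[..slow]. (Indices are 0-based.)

slow=0 fast=1: a[fast]=5=a[slow] dup, fast++
slow=0 fast=2: a[fast]=7≠a[slow]=5 write a[1]=7, slow++,fast++
slow=1 fast=3: a[fast]=11≠a[slow]=7 write a[2]=11, slow++,fast++
slow=2 fast=4: a[fast]=12≠a[slow]=11 write a[3]=12, slow++,fast++
slow=3 fast=5: a[fast]=14≠a[slow]=12 write a[4]=14, slow++,fast++
slow=4 fast=6: a[fast]=14=a[slow] dup, fast++

length 5; prefix = [5, 7, 11, 12, 14]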